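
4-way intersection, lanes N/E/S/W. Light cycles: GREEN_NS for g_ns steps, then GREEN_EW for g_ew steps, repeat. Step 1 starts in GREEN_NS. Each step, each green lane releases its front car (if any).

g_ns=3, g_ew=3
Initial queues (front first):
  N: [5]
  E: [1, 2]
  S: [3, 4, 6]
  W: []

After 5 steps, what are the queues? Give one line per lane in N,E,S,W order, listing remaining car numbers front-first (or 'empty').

Step 1 [NS]: N:car5-GO,E:wait,S:car3-GO,W:wait | queues: N=0 E=2 S=2 W=0
Step 2 [NS]: N:empty,E:wait,S:car4-GO,W:wait | queues: N=0 E=2 S=1 W=0
Step 3 [NS]: N:empty,E:wait,S:car6-GO,W:wait | queues: N=0 E=2 S=0 W=0
Step 4 [EW]: N:wait,E:car1-GO,S:wait,W:empty | queues: N=0 E=1 S=0 W=0
Step 5 [EW]: N:wait,E:car2-GO,S:wait,W:empty | queues: N=0 E=0 S=0 W=0

N: empty
E: empty
S: empty
W: empty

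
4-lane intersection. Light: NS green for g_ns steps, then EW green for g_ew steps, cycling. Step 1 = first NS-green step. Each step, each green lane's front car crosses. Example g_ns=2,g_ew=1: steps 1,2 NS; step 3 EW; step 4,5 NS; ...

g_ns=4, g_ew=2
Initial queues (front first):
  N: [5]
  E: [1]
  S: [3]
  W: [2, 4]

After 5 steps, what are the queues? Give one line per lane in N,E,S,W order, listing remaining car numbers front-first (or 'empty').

Step 1 [NS]: N:car5-GO,E:wait,S:car3-GO,W:wait | queues: N=0 E=1 S=0 W=2
Step 2 [NS]: N:empty,E:wait,S:empty,W:wait | queues: N=0 E=1 S=0 W=2
Step 3 [NS]: N:empty,E:wait,S:empty,W:wait | queues: N=0 E=1 S=0 W=2
Step 4 [NS]: N:empty,E:wait,S:empty,W:wait | queues: N=0 E=1 S=0 W=2
Step 5 [EW]: N:wait,E:car1-GO,S:wait,W:car2-GO | queues: N=0 E=0 S=0 W=1

N: empty
E: empty
S: empty
W: 4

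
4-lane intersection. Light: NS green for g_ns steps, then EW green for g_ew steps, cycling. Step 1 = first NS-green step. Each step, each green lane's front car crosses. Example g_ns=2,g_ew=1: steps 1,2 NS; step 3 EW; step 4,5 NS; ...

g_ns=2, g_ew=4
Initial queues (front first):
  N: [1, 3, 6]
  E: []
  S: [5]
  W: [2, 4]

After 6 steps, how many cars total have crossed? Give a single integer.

Answer: 5

Derivation:
Step 1 [NS]: N:car1-GO,E:wait,S:car5-GO,W:wait | queues: N=2 E=0 S=0 W=2
Step 2 [NS]: N:car3-GO,E:wait,S:empty,W:wait | queues: N=1 E=0 S=0 W=2
Step 3 [EW]: N:wait,E:empty,S:wait,W:car2-GO | queues: N=1 E=0 S=0 W=1
Step 4 [EW]: N:wait,E:empty,S:wait,W:car4-GO | queues: N=1 E=0 S=0 W=0
Step 5 [EW]: N:wait,E:empty,S:wait,W:empty | queues: N=1 E=0 S=0 W=0
Step 6 [EW]: N:wait,E:empty,S:wait,W:empty | queues: N=1 E=0 S=0 W=0
Cars crossed by step 6: 5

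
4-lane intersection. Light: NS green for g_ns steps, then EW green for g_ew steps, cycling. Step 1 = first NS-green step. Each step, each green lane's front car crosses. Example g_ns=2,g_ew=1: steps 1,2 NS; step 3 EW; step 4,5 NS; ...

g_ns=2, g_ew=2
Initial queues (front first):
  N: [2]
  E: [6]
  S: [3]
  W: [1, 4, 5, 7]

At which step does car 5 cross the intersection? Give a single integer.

Step 1 [NS]: N:car2-GO,E:wait,S:car3-GO,W:wait | queues: N=0 E=1 S=0 W=4
Step 2 [NS]: N:empty,E:wait,S:empty,W:wait | queues: N=0 E=1 S=0 W=4
Step 3 [EW]: N:wait,E:car6-GO,S:wait,W:car1-GO | queues: N=0 E=0 S=0 W=3
Step 4 [EW]: N:wait,E:empty,S:wait,W:car4-GO | queues: N=0 E=0 S=0 W=2
Step 5 [NS]: N:empty,E:wait,S:empty,W:wait | queues: N=0 E=0 S=0 W=2
Step 6 [NS]: N:empty,E:wait,S:empty,W:wait | queues: N=0 E=0 S=0 W=2
Step 7 [EW]: N:wait,E:empty,S:wait,W:car5-GO | queues: N=0 E=0 S=0 W=1
Step 8 [EW]: N:wait,E:empty,S:wait,W:car7-GO | queues: N=0 E=0 S=0 W=0
Car 5 crosses at step 7

7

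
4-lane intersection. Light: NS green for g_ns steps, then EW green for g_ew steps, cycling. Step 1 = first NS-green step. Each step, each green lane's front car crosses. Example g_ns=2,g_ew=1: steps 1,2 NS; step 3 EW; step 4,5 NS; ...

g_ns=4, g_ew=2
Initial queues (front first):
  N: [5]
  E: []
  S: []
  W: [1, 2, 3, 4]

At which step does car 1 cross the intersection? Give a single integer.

Step 1 [NS]: N:car5-GO,E:wait,S:empty,W:wait | queues: N=0 E=0 S=0 W=4
Step 2 [NS]: N:empty,E:wait,S:empty,W:wait | queues: N=0 E=0 S=0 W=4
Step 3 [NS]: N:empty,E:wait,S:empty,W:wait | queues: N=0 E=0 S=0 W=4
Step 4 [NS]: N:empty,E:wait,S:empty,W:wait | queues: N=0 E=0 S=0 W=4
Step 5 [EW]: N:wait,E:empty,S:wait,W:car1-GO | queues: N=0 E=0 S=0 W=3
Step 6 [EW]: N:wait,E:empty,S:wait,W:car2-GO | queues: N=0 E=0 S=0 W=2
Step 7 [NS]: N:empty,E:wait,S:empty,W:wait | queues: N=0 E=0 S=0 W=2
Step 8 [NS]: N:empty,E:wait,S:empty,W:wait | queues: N=0 E=0 S=0 W=2
Step 9 [NS]: N:empty,E:wait,S:empty,W:wait | queues: N=0 E=0 S=0 W=2
Step 10 [NS]: N:empty,E:wait,S:empty,W:wait | queues: N=0 E=0 S=0 W=2
Step 11 [EW]: N:wait,E:empty,S:wait,W:car3-GO | queues: N=0 E=0 S=0 W=1
Step 12 [EW]: N:wait,E:empty,S:wait,W:car4-GO | queues: N=0 E=0 S=0 W=0
Car 1 crosses at step 5

5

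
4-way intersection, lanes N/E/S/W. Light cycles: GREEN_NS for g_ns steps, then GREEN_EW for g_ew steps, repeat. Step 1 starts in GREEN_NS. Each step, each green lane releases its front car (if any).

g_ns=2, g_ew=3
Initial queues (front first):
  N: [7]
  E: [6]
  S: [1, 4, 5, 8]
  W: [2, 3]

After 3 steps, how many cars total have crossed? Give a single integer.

Step 1 [NS]: N:car7-GO,E:wait,S:car1-GO,W:wait | queues: N=0 E=1 S=3 W=2
Step 2 [NS]: N:empty,E:wait,S:car4-GO,W:wait | queues: N=0 E=1 S=2 W=2
Step 3 [EW]: N:wait,E:car6-GO,S:wait,W:car2-GO | queues: N=0 E=0 S=2 W=1
Cars crossed by step 3: 5

Answer: 5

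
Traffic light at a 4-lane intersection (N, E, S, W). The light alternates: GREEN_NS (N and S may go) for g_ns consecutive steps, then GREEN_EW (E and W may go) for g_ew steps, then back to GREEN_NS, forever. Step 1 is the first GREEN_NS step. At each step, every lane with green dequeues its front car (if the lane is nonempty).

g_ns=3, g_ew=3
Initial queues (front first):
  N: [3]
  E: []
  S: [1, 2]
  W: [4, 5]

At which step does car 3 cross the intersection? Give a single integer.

Step 1 [NS]: N:car3-GO,E:wait,S:car1-GO,W:wait | queues: N=0 E=0 S=1 W=2
Step 2 [NS]: N:empty,E:wait,S:car2-GO,W:wait | queues: N=0 E=0 S=0 W=2
Step 3 [NS]: N:empty,E:wait,S:empty,W:wait | queues: N=0 E=0 S=0 W=2
Step 4 [EW]: N:wait,E:empty,S:wait,W:car4-GO | queues: N=0 E=0 S=0 W=1
Step 5 [EW]: N:wait,E:empty,S:wait,W:car5-GO | queues: N=0 E=0 S=0 W=0
Car 3 crosses at step 1

1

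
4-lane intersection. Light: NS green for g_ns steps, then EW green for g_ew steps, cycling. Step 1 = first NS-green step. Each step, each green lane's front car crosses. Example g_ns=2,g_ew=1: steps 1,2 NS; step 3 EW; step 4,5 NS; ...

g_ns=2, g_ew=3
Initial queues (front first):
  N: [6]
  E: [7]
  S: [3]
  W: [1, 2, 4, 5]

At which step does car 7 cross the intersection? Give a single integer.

Step 1 [NS]: N:car6-GO,E:wait,S:car3-GO,W:wait | queues: N=0 E=1 S=0 W=4
Step 2 [NS]: N:empty,E:wait,S:empty,W:wait | queues: N=0 E=1 S=0 W=4
Step 3 [EW]: N:wait,E:car7-GO,S:wait,W:car1-GO | queues: N=0 E=0 S=0 W=3
Step 4 [EW]: N:wait,E:empty,S:wait,W:car2-GO | queues: N=0 E=0 S=0 W=2
Step 5 [EW]: N:wait,E:empty,S:wait,W:car4-GO | queues: N=0 E=0 S=0 W=1
Step 6 [NS]: N:empty,E:wait,S:empty,W:wait | queues: N=0 E=0 S=0 W=1
Step 7 [NS]: N:empty,E:wait,S:empty,W:wait | queues: N=0 E=0 S=0 W=1
Step 8 [EW]: N:wait,E:empty,S:wait,W:car5-GO | queues: N=0 E=0 S=0 W=0
Car 7 crosses at step 3

3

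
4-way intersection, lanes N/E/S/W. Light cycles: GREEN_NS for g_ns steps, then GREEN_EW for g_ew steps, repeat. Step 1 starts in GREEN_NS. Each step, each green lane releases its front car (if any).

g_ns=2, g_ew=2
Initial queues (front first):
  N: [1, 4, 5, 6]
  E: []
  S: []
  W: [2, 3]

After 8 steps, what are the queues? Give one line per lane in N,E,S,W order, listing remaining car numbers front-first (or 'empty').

Step 1 [NS]: N:car1-GO,E:wait,S:empty,W:wait | queues: N=3 E=0 S=0 W=2
Step 2 [NS]: N:car4-GO,E:wait,S:empty,W:wait | queues: N=2 E=0 S=0 W=2
Step 3 [EW]: N:wait,E:empty,S:wait,W:car2-GO | queues: N=2 E=0 S=0 W=1
Step 4 [EW]: N:wait,E:empty,S:wait,W:car3-GO | queues: N=2 E=0 S=0 W=0
Step 5 [NS]: N:car5-GO,E:wait,S:empty,W:wait | queues: N=1 E=0 S=0 W=0
Step 6 [NS]: N:car6-GO,E:wait,S:empty,W:wait | queues: N=0 E=0 S=0 W=0

N: empty
E: empty
S: empty
W: empty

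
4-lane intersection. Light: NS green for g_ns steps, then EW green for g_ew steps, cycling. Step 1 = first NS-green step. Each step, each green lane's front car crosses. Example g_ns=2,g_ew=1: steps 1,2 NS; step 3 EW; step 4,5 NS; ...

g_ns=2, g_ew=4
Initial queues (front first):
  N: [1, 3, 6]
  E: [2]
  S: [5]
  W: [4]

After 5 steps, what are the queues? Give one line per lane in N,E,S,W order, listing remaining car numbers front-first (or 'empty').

Step 1 [NS]: N:car1-GO,E:wait,S:car5-GO,W:wait | queues: N=2 E=1 S=0 W=1
Step 2 [NS]: N:car3-GO,E:wait,S:empty,W:wait | queues: N=1 E=1 S=0 W=1
Step 3 [EW]: N:wait,E:car2-GO,S:wait,W:car4-GO | queues: N=1 E=0 S=0 W=0
Step 4 [EW]: N:wait,E:empty,S:wait,W:empty | queues: N=1 E=0 S=0 W=0
Step 5 [EW]: N:wait,E:empty,S:wait,W:empty | queues: N=1 E=0 S=0 W=0

N: 6
E: empty
S: empty
W: empty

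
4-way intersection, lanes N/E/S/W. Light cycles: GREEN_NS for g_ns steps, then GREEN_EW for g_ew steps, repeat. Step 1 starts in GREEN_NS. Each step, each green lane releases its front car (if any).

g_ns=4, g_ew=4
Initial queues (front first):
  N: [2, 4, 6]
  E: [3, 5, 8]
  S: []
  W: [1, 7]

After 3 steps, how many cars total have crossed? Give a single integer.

Step 1 [NS]: N:car2-GO,E:wait,S:empty,W:wait | queues: N=2 E=3 S=0 W=2
Step 2 [NS]: N:car4-GO,E:wait,S:empty,W:wait | queues: N=1 E=3 S=0 W=2
Step 3 [NS]: N:car6-GO,E:wait,S:empty,W:wait | queues: N=0 E=3 S=0 W=2
Cars crossed by step 3: 3

Answer: 3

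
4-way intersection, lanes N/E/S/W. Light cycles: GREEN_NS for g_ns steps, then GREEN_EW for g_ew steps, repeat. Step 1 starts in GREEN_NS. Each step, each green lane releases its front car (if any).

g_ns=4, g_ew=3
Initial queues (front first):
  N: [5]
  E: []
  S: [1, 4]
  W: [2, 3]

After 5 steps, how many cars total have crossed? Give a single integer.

Step 1 [NS]: N:car5-GO,E:wait,S:car1-GO,W:wait | queues: N=0 E=0 S=1 W=2
Step 2 [NS]: N:empty,E:wait,S:car4-GO,W:wait | queues: N=0 E=0 S=0 W=2
Step 3 [NS]: N:empty,E:wait,S:empty,W:wait | queues: N=0 E=0 S=0 W=2
Step 4 [NS]: N:empty,E:wait,S:empty,W:wait | queues: N=0 E=0 S=0 W=2
Step 5 [EW]: N:wait,E:empty,S:wait,W:car2-GO | queues: N=0 E=0 S=0 W=1
Cars crossed by step 5: 4

Answer: 4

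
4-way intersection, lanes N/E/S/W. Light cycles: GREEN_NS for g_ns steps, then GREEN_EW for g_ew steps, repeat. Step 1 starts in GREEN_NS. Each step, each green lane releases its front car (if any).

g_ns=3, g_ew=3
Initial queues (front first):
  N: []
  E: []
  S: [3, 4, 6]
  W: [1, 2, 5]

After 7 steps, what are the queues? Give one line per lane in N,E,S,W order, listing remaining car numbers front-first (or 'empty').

Step 1 [NS]: N:empty,E:wait,S:car3-GO,W:wait | queues: N=0 E=0 S=2 W=3
Step 2 [NS]: N:empty,E:wait,S:car4-GO,W:wait | queues: N=0 E=0 S=1 W=3
Step 3 [NS]: N:empty,E:wait,S:car6-GO,W:wait | queues: N=0 E=0 S=0 W=3
Step 4 [EW]: N:wait,E:empty,S:wait,W:car1-GO | queues: N=0 E=0 S=0 W=2
Step 5 [EW]: N:wait,E:empty,S:wait,W:car2-GO | queues: N=0 E=0 S=0 W=1
Step 6 [EW]: N:wait,E:empty,S:wait,W:car5-GO | queues: N=0 E=0 S=0 W=0

N: empty
E: empty
S: empty
W: empty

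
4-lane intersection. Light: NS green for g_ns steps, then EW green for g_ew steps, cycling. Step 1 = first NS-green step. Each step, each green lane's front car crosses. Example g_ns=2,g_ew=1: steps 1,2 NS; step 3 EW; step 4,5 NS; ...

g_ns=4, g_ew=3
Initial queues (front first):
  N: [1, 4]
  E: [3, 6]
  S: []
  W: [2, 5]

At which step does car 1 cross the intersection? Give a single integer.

Step 1 [NS]: N:car1-GO,E:wait,S:empty,W:wait | queues: N=1 E=2 S=0 W=2
Step 2 [NS]: N:car4-GO,E:wait,S:empty,W:wait | queues: N=0 E=2 S=0 W=2
Step 3 [NS]: N:empty,E:wait,S:empty,W:wait | queues: N=0 E=2 S=0 W=2
Step 4 [NS]: N:empty,E:wait,S:empty,W:wait | queues: N=0 E=2 S=0 W=2
Step 5 [EW]: N:wait,E:car3-GO,S:wait,W:car2-GO | queues: N=0 E=1 S=0 W=1
Step 6 [EW]: N:wait,E:car6-GO,S:wait,W:car5-GO | queues: N=0 E=0 S=0 W=0
Car 1 crosses at step 1

1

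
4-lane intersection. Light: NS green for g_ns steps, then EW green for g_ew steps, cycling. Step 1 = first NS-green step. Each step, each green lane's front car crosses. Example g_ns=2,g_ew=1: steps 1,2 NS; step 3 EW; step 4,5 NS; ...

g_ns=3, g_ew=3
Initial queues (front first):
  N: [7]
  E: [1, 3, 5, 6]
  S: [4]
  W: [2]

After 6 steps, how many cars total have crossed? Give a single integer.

Answer: 6

Derivation:
Step 1 [NS]: N:car7-GO,E:wait,S:car4-GO,W:wait | queues: N=0 E=4 S=0 W=1
Step 2 [NS]: N:empty,E:wait,S:empty,W:wait | queues: N=0 E=4 S=0 W=1
Step 3 [NS]: N:empty,E:wait,S:empty,W:wait | queues: N=0 E=4 S=0 W=1
Step 4 [EW]: N:wait,E:car1-GO,S:wait,W:car2-GO | queues: N=0 E=3 S=0 W=0
Step 5 [EW]: N:wait,E:car3-GO,S:wait,W:empty | queues: N=0 E=2 S=0 W=0
Step 6 [EW]: N:wait,E:car5-GO,S:wait,W:empty | queues: N=0 E=1 S=0 W=0
Cars crossed by step 6: 6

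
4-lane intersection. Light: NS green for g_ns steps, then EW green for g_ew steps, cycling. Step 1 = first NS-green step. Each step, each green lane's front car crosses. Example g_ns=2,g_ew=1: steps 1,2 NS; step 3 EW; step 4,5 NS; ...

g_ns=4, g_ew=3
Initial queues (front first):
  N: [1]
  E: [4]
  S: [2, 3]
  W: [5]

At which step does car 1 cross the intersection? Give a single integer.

Step 1 [NS]: N:car1-GO,E:wait,S:car2-GO,W:wait | queues: N=0 E=1 S=1 W=1
Step 2 [NS]: N:empty,E:wait,S:car3-GO,W:wait | queues: N=0 E=1 S=0 W=1
Step 3 [NS]: N:empty,E:wait,S:empty,W:wait | queues: N=0 E=1 S=0 W=1
Step 4 [NS]: N:empty,E:wait,S:empty,W:wait | queues: N=0 E=1 S=0 W=1
Step 5 [EW]: N:wait,E:car4-GO,S:wait,W:car5-GO | queues: N=0 E=0 S=0 W=0
Car 1 crosses at step 1

1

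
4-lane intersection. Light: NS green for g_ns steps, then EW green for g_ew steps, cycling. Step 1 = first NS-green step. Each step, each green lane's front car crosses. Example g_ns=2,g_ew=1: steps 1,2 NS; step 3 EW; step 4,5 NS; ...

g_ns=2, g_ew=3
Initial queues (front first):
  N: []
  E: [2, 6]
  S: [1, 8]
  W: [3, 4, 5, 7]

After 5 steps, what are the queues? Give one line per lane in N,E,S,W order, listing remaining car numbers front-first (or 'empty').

Step 1 [NS]: N:empty,E:wait,S:car1-GO,W:wait | queues: N=0 E=2 S=1 W=4
Step 2 [NS]: N:empty,E:wait,S:car8-GO,W:wait | queues: N=0 E=2 S=0 W=4
Step 3 [EW]: N:wait,E:car2-GO,S:wait,W:car3-GO | queues: N=0 E=1 S=0 W=3
Step 4 [EW]: N:wait,E:car6-GO,S:wait,W:car4-GO | queues: N=0 E=0 S=0 W=2
Step 5 [EW]: N:wait,E:empty,S:wait,W:car5-GO | queues: N=0 E=0 S=0 W=1

N: empty
E: empty
S: empty
W: 7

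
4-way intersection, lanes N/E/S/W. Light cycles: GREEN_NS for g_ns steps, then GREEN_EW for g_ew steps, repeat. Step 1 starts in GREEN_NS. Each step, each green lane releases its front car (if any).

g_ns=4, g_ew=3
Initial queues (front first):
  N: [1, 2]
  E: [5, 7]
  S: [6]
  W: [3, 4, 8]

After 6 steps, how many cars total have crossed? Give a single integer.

Answer: 7

Derivation:
Step 1 [NS]: N:car1-GO,E:wait,S:car6-GO,W:wait | queues: N=1 E=2 S=0 W=3
Step 2 [NS]: N:car2-GO,E:wait,S:empty,W:wait | queues: N=0 E=2 S=0 W=3
Step 3 [NS]: N:empty,E:wait,S:empty,W:wait | queues: N=0 E=2 S=0 W=3
Step 4 [NS]: N:empty,E:wait,S:empty,W:wait | queues: N=0 E=2 S=0 W=3
Step 5 [EW]: N:wait,E:car5-GO,S:wait,W:car3-GO | queues: N=0 E=1 S=0 W=2
Step 6 [EW]: N:wait,E:car7-GO,S:wait,W:car4-GO | queues: N=0 E=0 S=0 W=1
Cars crossed by step 6: 7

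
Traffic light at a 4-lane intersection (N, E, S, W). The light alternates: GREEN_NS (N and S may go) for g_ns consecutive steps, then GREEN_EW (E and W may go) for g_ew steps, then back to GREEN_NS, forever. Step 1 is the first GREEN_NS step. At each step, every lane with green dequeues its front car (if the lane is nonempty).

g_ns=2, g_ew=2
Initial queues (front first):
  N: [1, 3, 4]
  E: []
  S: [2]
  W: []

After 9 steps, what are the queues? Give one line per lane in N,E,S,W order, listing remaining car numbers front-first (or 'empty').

Step 1 [NS]: N:car1-GO,E:wait,S:car2-GO,W:wait | queues: N=2 E=0 S=0 W=0
Step 2 [NS]: N:car3-GO,E:wait,S:empty,W:wait | queues: N=1 E=0 S=0 W=0
Step 3 [EW]: N:wait,E:empty,S:wait,W:empty | queues: N=1 E=0 S=0 W=0
Step 4 [EW]: N:wait,E:empty,S:wait,W:empty | queues: N=1 E=0 S=0 W=0
Step 5 [NS]: N:car4-GO,E:wait,S:empty,W:wait | queues: N=0 E=0 S=0 W=0

N: empty
E: empty
S: empty
W: empty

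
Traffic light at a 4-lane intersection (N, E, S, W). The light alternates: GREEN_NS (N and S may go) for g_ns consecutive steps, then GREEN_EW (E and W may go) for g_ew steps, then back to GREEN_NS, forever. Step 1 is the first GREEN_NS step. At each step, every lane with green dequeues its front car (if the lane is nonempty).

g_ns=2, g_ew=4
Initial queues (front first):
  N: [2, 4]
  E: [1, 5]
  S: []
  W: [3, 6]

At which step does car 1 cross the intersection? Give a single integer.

Step 1 [NS]: N:car2-GO,E:wait,S:empty,W:wait | queues: N=1 E=2 S=0 W=2
Step 2 [NS]: N:car4-GO,E:wait,S:empty,W:wait | queues: N=0 E=2 S=0 W=2
Step 3 [EW]: N:wait,E:car1-GO,S:wait,W:car3-GO | queues: N=0 E=1 S=0 W=1
Step 4 [EW]: N:wait,E:car5-GO,S:wait,W:car6-GO | queues: N=0 E=0 S=0 W=0
Car 1 crosses at step 3

3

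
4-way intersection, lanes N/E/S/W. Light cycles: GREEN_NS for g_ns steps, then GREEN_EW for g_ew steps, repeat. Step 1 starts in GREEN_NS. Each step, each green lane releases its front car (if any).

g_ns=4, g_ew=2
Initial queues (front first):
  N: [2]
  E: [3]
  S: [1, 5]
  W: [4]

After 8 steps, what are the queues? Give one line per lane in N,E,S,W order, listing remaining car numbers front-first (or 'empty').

Step 1 [NS]: N:car2-GO,E:wait,S:car1-GO,W:wait | queues: N=0 E=1 S=1 W=1
Step 2 [NS]: N:empty,E:wait,S:car5-GO,W:wait | queues: N=0 E=1 S=0 W=1
Step 3 [NS]: N:empty,E:wait,S:empty,W:wait | queues: N=0 E=1 S=0 W=1
Step 4 [NS]: N:empty,E:wait,S:empty,W:wait | queues: N=0 E=1 S=0 W=1
Step 5 [EW]: N:wait,E:car3-GO,S:wait,W:car4-GO | queues: N=0 E=0 S=0 W=0

N: empty
E: empty
S: empty
W: empty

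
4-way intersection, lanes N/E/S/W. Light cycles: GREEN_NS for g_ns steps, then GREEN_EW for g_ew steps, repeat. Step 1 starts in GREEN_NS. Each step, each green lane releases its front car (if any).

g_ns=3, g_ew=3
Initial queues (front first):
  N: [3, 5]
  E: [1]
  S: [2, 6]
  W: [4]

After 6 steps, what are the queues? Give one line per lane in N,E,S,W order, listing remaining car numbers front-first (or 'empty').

Step 1 [NS]: N:car3-GO,E:wait,S:car2-GO,W:wait | queues: N=1 E=1 S=1 W=1
Step 2 [NS]: N:car5-GO,E:wait,S:car6-GO,W:wait | queues: N=0 E=1 S=0 W=1
Step 3 [NS]: N:empty,E:wait,S:empty,W:wait | queues: N=0 E=1 S=0 W=1
Step 4 [EW]: N:wait,E:car1-GO,S:wait,W:car4-GO | queues: N=0 E=0 S=0 W=0

N: empty
E: empty
S: empty
W: empty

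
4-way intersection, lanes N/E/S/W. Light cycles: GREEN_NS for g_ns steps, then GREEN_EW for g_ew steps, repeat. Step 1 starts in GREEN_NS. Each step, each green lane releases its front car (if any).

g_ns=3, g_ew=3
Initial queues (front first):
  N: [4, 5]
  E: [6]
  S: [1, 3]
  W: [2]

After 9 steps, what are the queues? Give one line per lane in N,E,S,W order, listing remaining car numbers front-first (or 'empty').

Step 1 [NS]: N:car4-GO,E:wait,S:car1-GO,W:wait | queues: N=1 E=1 S=1 W=1
Step 2 [NS]: N:car5-GO,E:wait,S:car3-GO,W:wait | queues: N=0 E=1 S=0 W=1
Step 3 [NS]: N:empty,E:wait,S:empty,W:wait | queues: N=0 E=1 S=0 W=1
Step 4 [EW]: N:wait,E:car6-GO,S:wait,W:car2-GO | queues: N=0 E=0 S=0 W=0

N: empty
E: empty
S: empty
W: empty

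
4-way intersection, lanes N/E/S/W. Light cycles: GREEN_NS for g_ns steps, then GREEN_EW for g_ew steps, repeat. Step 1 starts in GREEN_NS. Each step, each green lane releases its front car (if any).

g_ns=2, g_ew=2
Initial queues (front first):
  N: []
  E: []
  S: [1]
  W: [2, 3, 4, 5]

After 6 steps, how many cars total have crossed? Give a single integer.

Step 1 [NS]: N:empty,E:wait,S:car1-GO,W:wait | queues: N=0 E=0 S=0 W=4
Step 2 [NS]: N:empty,E:wait,S:empty,W:wait | queues: N=0 E=0 S=0 W=4
Step 3 [EW]: N:wait,E:empty,S:wait,W:car2-GO | queues: N=0 E=0 S=0 W=3
Step 4 [EW]: N:wait,E:empty,S:wait,W:car3-GO | queues: N=0 E=0 S=0 W=2
Step 5 [NS]: N:empty,E:wait,S:empty,W:wait | queues: N=0 E=0 S=0 W=2
Step 6 [NS]: N:empty,E:wait,S:empty,W:wait | queues: N=0 E=0 S=0 W=2
Cars crossed by step 6: 3

Answer: 3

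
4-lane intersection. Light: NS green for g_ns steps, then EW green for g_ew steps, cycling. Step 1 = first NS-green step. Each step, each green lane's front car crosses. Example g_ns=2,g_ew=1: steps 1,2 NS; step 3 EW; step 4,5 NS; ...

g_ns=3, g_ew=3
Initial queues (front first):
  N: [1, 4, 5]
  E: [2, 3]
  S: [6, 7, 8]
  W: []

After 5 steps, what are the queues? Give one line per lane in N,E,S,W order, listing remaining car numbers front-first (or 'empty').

Step 1 [NS]: N:car1-GO,E:wait,S:car6-GO,W:wait | queues: N=2 E=2 S=2 W=0
Step 2 [NS]: N:car4-GO,E:wait,S:car7-GO,W:wait | queues: N=1 E=2 S=1 W=0
Step 3 [NS]: N:car5-GO,E:wait,S:car8-GO,W:wait | queues: N=0 E=2 S=0 W=0
Step 4 [EW]: N:wait,E:car2-GO,S:wait,W:empty | queues: N=0 E=1 S=0 W=0
Step 5 [EW]: N:wait,E:car3-GO,S:wait,W:empty | queues: N=0 E=0 S=0 W=0

N: empty
E: empty
S: empty
W: empty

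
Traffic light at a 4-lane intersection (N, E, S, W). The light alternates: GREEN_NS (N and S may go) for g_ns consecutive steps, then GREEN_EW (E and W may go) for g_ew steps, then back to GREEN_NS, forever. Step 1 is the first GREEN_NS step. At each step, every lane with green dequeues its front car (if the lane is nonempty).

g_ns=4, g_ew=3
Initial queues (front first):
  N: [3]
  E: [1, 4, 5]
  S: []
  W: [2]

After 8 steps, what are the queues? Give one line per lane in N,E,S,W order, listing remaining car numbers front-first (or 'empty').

Step 1 [NS]: N:car3-GO,E:wait,S:empty,W:wait | queues: N=0 E=3 S=0 W=1
Step 2 [NS]: N:empty,E:wait,S:empty,W:wait | queues: N=0 E=3 S=0 W=1
Step 3 [NS]: N:empty,E:wait,S:empty,W:wait | queues: N=0 E=3 S=0 W=1
Step 4 [NS]: N:empty,E:wait,S:empty,W:wait | queues: N=0 E=3 S=0 W=1
Step 5 [EW]: N:wait,E:car1-GO,S:wait,W:car2-GO | queues: N=0 E=2 S=0 W=0
Step 6 [EW]: N:wait,E:car4-GO,S:wait,W:empty | queues: N=0 E=1 S=0 W=0
Step 7 [EW]: N:wait,E:car5-GO,S:wait,W:empty | queues: N=0 E=0 S=0 W=0

N: empty
E: empty
S: empty
W: empty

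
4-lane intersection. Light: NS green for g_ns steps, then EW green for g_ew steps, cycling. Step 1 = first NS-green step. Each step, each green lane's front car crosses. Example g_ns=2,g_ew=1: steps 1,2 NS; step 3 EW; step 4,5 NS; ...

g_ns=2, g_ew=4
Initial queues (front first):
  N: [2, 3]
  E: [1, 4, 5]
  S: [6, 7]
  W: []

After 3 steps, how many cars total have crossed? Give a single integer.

Answer: 5

Derivation:
Step 1 [NS]: N:car2-GO,E:wait,S:car6-GO,W:wait | queues: N=1 E=3 S=1 W=0
Step 2 [NS]: N:car3-GO,E:wait,S:car7-GO,W:wait | queues: N=0 E=3 S=0 W=0
Step 3 [EW]: N:wait,E:car1-GO,S:wait,W:empty | queues: N=0 E=2 S=0 W=0
Cars crossed by step 3: 5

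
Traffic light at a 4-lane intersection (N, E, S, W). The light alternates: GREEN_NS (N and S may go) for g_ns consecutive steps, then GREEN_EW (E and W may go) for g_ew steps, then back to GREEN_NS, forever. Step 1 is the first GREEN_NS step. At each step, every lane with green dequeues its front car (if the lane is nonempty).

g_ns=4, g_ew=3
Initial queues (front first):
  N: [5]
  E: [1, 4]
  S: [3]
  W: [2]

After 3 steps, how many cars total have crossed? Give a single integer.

Step 1 [NS]: N:car5-GO,E:wait,S:car3-GO,W:wait | queues: N=0 E=2 S=0 W=1
Step 2 [NS]: N:empty,E:wait,S:empty,W:wait | queues: N=0 E=2 S=0 W=1
Step 3 [NS]: N:empty,E:wait,S:empty,W:wait | queues: N=0 E=2 S=0 W=1
Cars crossed by step 3: 2

Answer: 2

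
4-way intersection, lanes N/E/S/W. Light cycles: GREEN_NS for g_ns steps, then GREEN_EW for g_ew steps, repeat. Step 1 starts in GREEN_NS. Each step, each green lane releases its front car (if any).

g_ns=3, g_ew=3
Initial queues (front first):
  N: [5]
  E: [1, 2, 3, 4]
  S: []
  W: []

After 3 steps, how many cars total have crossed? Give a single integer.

Answer: 1

Derivation:
Step 1 [NS]: N:car5-GO,E:wait,S:empty,W:wait | queues: N=0 E=4 S=0 W=0
Step 2 [NS]: N:empty,E:wait,S:empty,W:wait | queues: N=0 E=4 S=0 W=0
Step 3 [NS]: N:empty,E:wait,S:empty,W:wait | queues: N=0 E=4 S=0 W=0
Cars crossed by step 3: 1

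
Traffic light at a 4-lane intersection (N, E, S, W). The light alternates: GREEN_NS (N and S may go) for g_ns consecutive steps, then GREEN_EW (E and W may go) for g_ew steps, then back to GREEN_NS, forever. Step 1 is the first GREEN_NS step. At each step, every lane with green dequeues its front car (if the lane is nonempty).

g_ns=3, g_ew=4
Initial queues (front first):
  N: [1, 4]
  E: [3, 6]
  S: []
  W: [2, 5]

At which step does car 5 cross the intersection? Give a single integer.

Step 1 [NS]: N:car1-GO,E:wait,S:empty,W:wait | queues: N=1 E=2 S=0 W=2
Step 2 [NS]: N:car4-GO,E:wait,S:empty,W:wait | queues: N=0 E=2 S=0 W=2
Step 3 [NS]: N:empty,E:wait,S:empty,W:wait | queues: N=0 E=2 S=0 W=2
Step 4 [EW]: N:wait,E:car3-GO,S:wait,W:car2-GO | queues: N=0 E=1 S=0 W=1
Step 5 [EW]: N:wait,E:car6-GO,S:wait,W:car5-GO | queues: N=0 E=0 S=0 W=0
Car 5 crosses at step 5

5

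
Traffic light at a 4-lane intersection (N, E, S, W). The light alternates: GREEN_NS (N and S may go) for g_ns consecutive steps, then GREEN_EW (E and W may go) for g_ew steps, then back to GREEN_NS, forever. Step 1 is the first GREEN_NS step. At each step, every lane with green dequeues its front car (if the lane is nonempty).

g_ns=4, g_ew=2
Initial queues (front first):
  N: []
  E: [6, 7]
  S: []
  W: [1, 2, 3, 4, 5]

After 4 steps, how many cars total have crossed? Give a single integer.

Step 1 [NS]: N:empty,E:wait,S:empty,W:wait | queues: N=0 E=2 S=0 W=5
Step 2 [NS]: N:empty,E:wait,S:empty,W:wait | queues: N=0 E=2 S=0 W=5
Step 3 [NS]: N:empty,E:wait,S:empty,W:wait | queues: N=0 E=2 S=0 W=5
Step 4 [NS]: N:empty,E:wait,S:empty,W:wait | queues: N=0 E=2 S=0 W=5
Cars crossed by step 4: 0

Answer: 0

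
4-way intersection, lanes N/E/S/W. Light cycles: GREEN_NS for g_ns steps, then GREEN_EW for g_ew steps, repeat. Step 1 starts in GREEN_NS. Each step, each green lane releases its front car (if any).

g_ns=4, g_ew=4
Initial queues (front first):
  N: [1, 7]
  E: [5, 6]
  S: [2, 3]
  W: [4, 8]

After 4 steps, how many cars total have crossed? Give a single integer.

Step 1 [NS]: N:car1-GO,E:wait,S:car2-GO,W:wait | queues: N=1 E=2 S=1 W=2
Step 2 [NS]: N:car7-GO,E:wait,S:car3-GO,W:wait | queues: N=0 E=2 S=0 W=2
Step 3 [NS]: N:empty,E:wait,S:empty,W:wait | queues: N=0 E=2 S=0 W=2
Step 4 [NS]: N:empty,E:wait,S:empty,W:wait | queues: N=0 E=2 S=0 W=2
Cars crossed by step 4: 4

Answer: 4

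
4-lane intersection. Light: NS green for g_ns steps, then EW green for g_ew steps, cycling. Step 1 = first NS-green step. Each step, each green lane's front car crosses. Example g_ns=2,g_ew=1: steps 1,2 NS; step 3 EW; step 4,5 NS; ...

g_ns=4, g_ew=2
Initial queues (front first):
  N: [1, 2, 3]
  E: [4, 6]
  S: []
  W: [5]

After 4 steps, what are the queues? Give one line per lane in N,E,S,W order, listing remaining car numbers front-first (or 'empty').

Step 1 [NS]: N:car1-GO,E:wait,S:empty,W:wait | queues: N=2 E=2 S=0 W=1
Step 2 [NS]: N:car2-GO,E:wait,S:empty,W:wait | queues: N=1 E=2 S=0 W=1
Step 3 [NS]: N:car3-GO,E:wait,S:empty,W:wait | queues: N=0 E=2 S=0 W=1
Step 4 [NS]: N:empty,E:wait,S:empty,W:wait | queues: N=0 E=2 S=0 W=1

N: empty
E: 4 6
S: empty
W: 5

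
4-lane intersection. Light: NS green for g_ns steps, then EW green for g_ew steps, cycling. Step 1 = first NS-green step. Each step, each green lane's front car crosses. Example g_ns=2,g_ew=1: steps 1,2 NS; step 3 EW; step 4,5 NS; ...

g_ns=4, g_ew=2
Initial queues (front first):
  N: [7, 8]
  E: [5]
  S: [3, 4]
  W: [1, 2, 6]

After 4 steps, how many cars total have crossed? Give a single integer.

Answer: 4

Derivation:
Step 1 [NS]: N:car7-GO,E:wait,S:car3-GO,W:wait | queues: N=1 E=1 S=1 W=3
Step 2 [NS]: N:car8-GO,E:wait,S:car4-GO,W:wait | queues: N=0 E=1 S=0 W=3
Step 3 [NS]: N:empty,E:wait,S:empty,W:wait | queues: N=0 E=1 S=0 W=3
Step 4 [NS]: N:empty,E:wait,S:empty,W:wait | queues: N=0 E=1 S=0 W=3
Cars crossed by step 4: 4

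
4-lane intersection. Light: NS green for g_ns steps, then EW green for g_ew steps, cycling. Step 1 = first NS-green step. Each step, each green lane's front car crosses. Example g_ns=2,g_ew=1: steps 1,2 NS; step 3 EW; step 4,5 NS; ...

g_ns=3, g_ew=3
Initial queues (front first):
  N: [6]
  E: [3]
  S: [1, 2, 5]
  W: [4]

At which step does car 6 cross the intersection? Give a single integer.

Step 1 [NS]: N:car6-GO,E:wait,S:car1-GO,W:wait | queues: N=0 E=1 S=2 W=1
Step 2 [NS]: N:empty,E:wait,S:car2-GO,W:wait | queues: N=0 E=1 S=1 W=1
Step 3 [NS]: N:empty,E:wait,S:car5-GO,W:wait | queues: N=0 E=1 S=0 W=1
Step 4 [EW]: N:wait,E:car3-GO,S:wait,W:car4-GO | queues: N=0 E=0 S=0 W=0
Car 6 crosses at step 1

1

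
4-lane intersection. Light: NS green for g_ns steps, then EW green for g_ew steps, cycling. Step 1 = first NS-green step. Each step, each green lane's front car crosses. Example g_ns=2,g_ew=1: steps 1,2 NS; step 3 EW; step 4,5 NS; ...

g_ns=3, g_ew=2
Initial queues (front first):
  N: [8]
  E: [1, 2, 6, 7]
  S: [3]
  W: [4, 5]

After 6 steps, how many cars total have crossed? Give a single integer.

Answer: 6

Derivation:
Step 1 [NS]: N:car8-GO,E:wait,S:car3-GO,W:wait | queues: N=0 E=4 S=0 W=2
Step 2 [NS]: N:empty,E:wait,S:empty,W:wait | queues: N=0 E=4 S=0 W=2
Step 3 [NS]: N:empty,E:wait,S:empty,W:wait | queues: N=0 E=4 S=0 W=2
Step 4 [EW]: N:wait,E:car1-GO,S:wait,W:car4-GO | queues: N=0 E=3 S=0 W=1
Step 5 [EW]: N:wait,E:car2-GO,S:wait,W:car5-GO | queues: N=0 E=2 S=0 W=0
Step 6 [NS]: N:empty,E:wait,S:empty,W:wait | queues: N=0 E=2 S=0 W=0
Cars crossed by step 6: 6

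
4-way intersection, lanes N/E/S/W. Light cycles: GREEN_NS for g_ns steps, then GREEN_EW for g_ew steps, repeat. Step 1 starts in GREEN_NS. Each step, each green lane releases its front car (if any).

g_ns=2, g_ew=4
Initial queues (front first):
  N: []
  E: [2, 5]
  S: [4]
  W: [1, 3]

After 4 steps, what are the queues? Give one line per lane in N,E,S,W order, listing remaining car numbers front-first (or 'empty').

Step 1 [NS]: N:empty,E:wait,S:car4-GO,W:wait | queues: N=0 E=2 S=0 W=2
Step 2 [NS]: N:empty,E:wait,S:empty,W:wait | queues: N=0 E=2 S=0 W=2
Step 3 [EW]: N:wait,E:car2-GO,S:wait,W:car1-GO | queues: N=0 E=1 S=0 W=1
Step 4 [EW]: N:wait,E:car5-GO,S:wait,W:car3-GO | queues: N=0 E=0 S=0 W=0

N: empty
E: empty
S: empty
W: empty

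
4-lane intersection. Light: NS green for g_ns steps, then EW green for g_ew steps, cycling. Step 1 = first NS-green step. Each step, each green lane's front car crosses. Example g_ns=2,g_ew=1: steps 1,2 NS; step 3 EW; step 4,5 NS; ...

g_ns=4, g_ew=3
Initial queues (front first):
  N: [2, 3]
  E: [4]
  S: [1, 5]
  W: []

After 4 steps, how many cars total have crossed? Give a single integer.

Answer: 4

Derivation:
Step 1 [NS]: N:car2-GO,E:wait,S:car1-GO,W:wait | queues: N=1 E=1 S=1 W=0
Step 2 [NS]: N:car3-GO,E:wait,S:car5-GO,W:wait | queues: N=0 E=1 S=0 W=0
Step 3 [NS]: N:empty,E:wait,S:empty,W:wait | queues: N=0 E=1 S=0 W=0
Step 4 [NS]: N:empty,E:wait,S:empty,W:wait | queues: N=0 E=1 S=0 W=0
Cars crossed by step 4: 4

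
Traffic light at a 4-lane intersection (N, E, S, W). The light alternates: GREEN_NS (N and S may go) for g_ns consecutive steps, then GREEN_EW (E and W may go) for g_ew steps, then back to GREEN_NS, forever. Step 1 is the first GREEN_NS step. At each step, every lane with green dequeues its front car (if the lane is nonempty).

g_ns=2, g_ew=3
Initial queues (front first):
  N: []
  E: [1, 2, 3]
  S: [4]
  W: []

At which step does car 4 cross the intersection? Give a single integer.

Step 1 [NS]: N:empty,E:wait,S:car4-GO,W:wait | queues: N=0 E=3 S=0 W=0
Step 2 [NS]: N:empty,E:wait,S:empty,W:wait | queues: N=0 E=3 S=0 W=0
Step 3 [EW]: N:wait,E:car1-GO,S:wait,W:empty | queues: N=0 E=2 S=0 W=0
Step 4 [EW]: N:wait,E:car2-GO,S:wait,W:empty | queues: N=0 E=1 S=0 W=0
Step 5 [EW]: N:wait,E:car3-GO,S:wait,W:empty | queues: N=0 E=0 S=0 W=0
Car 4 crosses at step 1

1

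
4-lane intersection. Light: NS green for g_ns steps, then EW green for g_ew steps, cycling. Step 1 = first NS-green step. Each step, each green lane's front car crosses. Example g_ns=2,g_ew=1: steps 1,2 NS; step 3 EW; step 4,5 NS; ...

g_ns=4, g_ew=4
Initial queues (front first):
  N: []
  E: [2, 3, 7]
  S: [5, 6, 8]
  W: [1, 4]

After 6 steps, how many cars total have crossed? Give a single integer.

Answer: 7

Derivation:
Step 1 [NS]: N:empty,E:wait,S:car5-GO,W:wait | queues: N=0 E=3 S=2 W=2
Step 2 [NS]: N:empty,E:wait,S:car6-GO,W:wait | queues: N=0 E=3 S=1 W=2
Step 3 [NS]: N:empty,E:wait,S:car8-GO,W:wait | queues: N=0 E=3 S=0 W=2
Step 4 [NS]: N:empty,E:wait,S:empty,W:wait | queues: N=0 E=3 S=0 W=2
Step 5 [EW]: N:wait,E:car2-GO,S:wait,W:car1-GO | queues: N=0 E=2 S=0 W=1
Step 6 [EW]: N:wait,E:car3-GO,S:wait,W:car4-GO | queues: N=0 E=1 S=0 W=0
Cars crossed by step 6: 7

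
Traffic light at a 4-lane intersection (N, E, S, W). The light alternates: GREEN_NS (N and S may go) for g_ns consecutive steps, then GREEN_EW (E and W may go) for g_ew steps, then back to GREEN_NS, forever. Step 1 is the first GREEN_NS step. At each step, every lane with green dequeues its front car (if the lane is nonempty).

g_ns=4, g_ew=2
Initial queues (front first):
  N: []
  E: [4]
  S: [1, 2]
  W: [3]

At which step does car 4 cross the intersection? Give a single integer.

Step 1 [NS]: N:empty,E:wait,S:car1-GO,W:wait | queues: N=0 E=1 S=1 W=1
Step 2 [NS]: N:empty,E:wait,S:car2-GO,W:wait | queues: N=0 E=1 S=0 W=1
Step 3 [NS]: N:empty,E:wait,S:empty,W:wait | queues: N=0 E=1 S=0 W=1
Step 4 [NS]: N:empty,E:wait,S:empty,W:wait | queues: N=0 E=1 S=0 W=1
Step 5 [EW]: N:wait,E:car4-GO,S:wait,W:car3-GO | queues: N=0 E=0 S=0 W=0
Car 4 crosses at step 5

5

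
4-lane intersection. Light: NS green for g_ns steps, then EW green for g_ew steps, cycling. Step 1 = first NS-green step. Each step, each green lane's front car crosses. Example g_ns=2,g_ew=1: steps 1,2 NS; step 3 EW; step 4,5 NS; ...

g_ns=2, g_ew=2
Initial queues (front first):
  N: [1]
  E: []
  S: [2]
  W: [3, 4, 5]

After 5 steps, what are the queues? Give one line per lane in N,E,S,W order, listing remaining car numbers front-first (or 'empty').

Step 1 [NS]: N:car1-GO,E:wait,S:car2-GO,W:wait | queues: N=0 E=0 S=0 W=3
Step 2 [NS]: N:empty,E:wait,S:empty,W:wait | queues: N=0 E=0 S=0 W=3
Step 3 [EW]: N:wait,E:empty,S:wait,W:car3-GO | queues: N=0 E=0 S=0 W=2
Step 4 [EW]: N:wait,E:empty,S:wait,W:car4-GO | queues: N=0 E=0 S=0 W=1
Step 5 [NS]: N:empty,E:wait,S:empty,W:wait | queues: N=0 E=0 S=0 W=1

N: empty
E: empty
S: empty
W: 5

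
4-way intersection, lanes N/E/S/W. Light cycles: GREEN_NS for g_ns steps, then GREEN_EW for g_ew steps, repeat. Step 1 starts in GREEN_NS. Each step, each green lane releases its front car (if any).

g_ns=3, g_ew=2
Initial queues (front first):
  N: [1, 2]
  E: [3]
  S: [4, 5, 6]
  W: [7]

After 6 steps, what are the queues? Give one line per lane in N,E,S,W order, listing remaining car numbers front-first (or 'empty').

Step 1 [NS]: N:car1-GO,E:wait,S:car4-GO,W:wait | queues: N=1 E=1 S=2 W=1
Step 2 [NS]: N:car2-GO,E:wait,S:car5-GO,W:wait | queues: N=0 E=1 S=1 W=1
Step 3 [NS]: N:empty,E:wait,S:car6-GO,W:wait | queues: N=0 E=1 S=0 W=1
Step 4 [EW]: N:wait,E:car3-GO,S:wait,W:car7-GO | queues: N=0 E=0 S=0 W=0

N: empty
E: empty
S: empty
W: empty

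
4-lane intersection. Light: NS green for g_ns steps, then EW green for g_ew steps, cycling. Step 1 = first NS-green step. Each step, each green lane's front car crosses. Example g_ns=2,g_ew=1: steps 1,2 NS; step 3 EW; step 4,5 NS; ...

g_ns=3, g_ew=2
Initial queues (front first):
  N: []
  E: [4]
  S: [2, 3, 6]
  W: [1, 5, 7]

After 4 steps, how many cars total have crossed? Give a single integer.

Answer: 5

Derivation:
Step 1 [NS]: N:empty,E:wait,S:car2-GO,W:wait | queues: N=0 E=1 S=2 W=3
Step 2 [NS]: N:empty,E:wait,S:car3-GO,W:wait | queues: N=0 E=1 S=1 W=3
Step 3 [NS]: N:empty,E:wait,S:car6-GO,W:wait | queues: N=0 E=1 S=0 W=3
Step 4 [EW]: N:wait,E:car4-GO,S:wait,W:car1-GO | queues: N=0 E=0 S=0 W=2
Cars crossed by step 4: 5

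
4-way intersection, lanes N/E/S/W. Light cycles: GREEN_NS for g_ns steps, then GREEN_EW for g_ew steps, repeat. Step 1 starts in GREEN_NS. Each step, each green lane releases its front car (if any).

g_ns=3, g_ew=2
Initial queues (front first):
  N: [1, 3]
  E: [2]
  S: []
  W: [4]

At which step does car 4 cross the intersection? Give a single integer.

Step 1 [NS]: N:car1-GO,E:wait,S:empty,W:wait | queues: N=1 E=1 S=0 W=1
Step 2 [NS]: N:car3-GO,E:wait,S:empty,W:wait | queues: N=0 E=1 S=0 W=1
Step 3 [NS]: N:empty,E:wait,S:empty,W:wait | queues: N=0 E=1 S=0 W=1
Step 4 [EW]: N:wait,E:car2-GO,S:wait,W:car4-GO | queues: N=0 E=0 S=0 W=0
Car 4 crosses at step 4

4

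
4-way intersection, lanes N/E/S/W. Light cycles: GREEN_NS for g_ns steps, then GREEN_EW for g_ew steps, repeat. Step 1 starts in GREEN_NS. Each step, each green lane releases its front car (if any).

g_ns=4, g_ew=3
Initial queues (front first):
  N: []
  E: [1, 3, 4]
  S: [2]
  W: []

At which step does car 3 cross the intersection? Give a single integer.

Step 1 [NS]: N:empty,E:wait,S:car2-GO,W:wait | queues: N=0 E=3 S=0 W=0
Step 2 [NS]: N:empty,E:wait,S:empty,W:wait | queues: N=0 E=3 S=0 W=0
Step 3 [NS]: N:empty,E:wait,S:empty,W:wait | queues: N=0 E=3 S=0 W=0
Step 4 [NS]: N:empty,E:wait,S:empty,W:wait | queues: N=0 E=3 S=0 W=0
Step 5 [EW]: N:wait,E:car1-GO,S:wait,W:empty | queues: N=0 E=2 S=0 W=0
Step 6 [EW]: N:wait,E:car3-GO,S:wait,W:empty | queues: N=0 E=1 S=0 W=0
Step 7 [EW]: N:wait,E:car4-GO,S:wait,W:empty | queues: N=0 E=0 S=0 W=0
Car 3 crosses at step 6

6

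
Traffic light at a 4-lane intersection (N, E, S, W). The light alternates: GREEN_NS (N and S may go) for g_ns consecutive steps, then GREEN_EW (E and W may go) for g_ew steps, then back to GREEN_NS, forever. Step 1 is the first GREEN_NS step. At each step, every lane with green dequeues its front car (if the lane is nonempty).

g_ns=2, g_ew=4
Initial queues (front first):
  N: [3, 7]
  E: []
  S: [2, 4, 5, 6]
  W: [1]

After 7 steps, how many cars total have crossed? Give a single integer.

Answer: 6

Derivation:
Step 1 [NS]: N:car3-GO,E:wait,S:car2-GO,W:wait | queues: N=1 E=0 S=3 W=1
Step 2 [NS]: N:car7-GO,E:wait,S:car4-GO,W:wait | queues: N=0 E=0 S=2 W=1
Step 3 [EW]: N:wait,E:empty,S:wait,W:car1-GO | queues: N=0 E=0 S=2 W=0
Step 4 [EW]: N:wait,E:empty,S:wait,W:empty | queues: N=0 E=0 S=2 W=0
Step 5 [EW]: N:wait,E:empty,S:wait,W:empty | queues: N=0 E=0 S=2 W=0
Step 6 [EW]: N:wait,E:empty,S:wait,W:empty | queues: N=0 E=0 S=2 W=0
Step 7 [NS]: N:empty,E:wait,S:car5-GO,W:wait | queues: N=0 E=0 S=1 W=0
Cars crossed by step 7: 6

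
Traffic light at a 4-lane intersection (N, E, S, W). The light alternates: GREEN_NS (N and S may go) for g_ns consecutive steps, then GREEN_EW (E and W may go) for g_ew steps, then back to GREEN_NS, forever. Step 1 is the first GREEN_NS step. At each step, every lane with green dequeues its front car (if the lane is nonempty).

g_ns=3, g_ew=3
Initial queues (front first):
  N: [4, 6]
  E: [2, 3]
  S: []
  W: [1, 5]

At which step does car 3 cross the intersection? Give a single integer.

Step 1 [NS]: N:car4-GO,E:wait,S:empty,W:wait | queues: N=1 E=2 S=0 W=2
Step 2 [NS]: N:car6-GO,E:wait,S:empty,W:wait | queues: N=0 E=2 S=0 W=2
Step 3 [NS]: N:empty,E:wait,S:empty,W:wait | queues: N=0 E=2 S=0 W=2
Step 4 [EW]: N:wait,E:car2-GO,S:wait,W:car1-GO | queues: N=0 E=1 S=0 W=1
Step 5 [EW]: N:wait,E:car3-GO,S:wait,W:car5-GO | queues: N=0 E=0 S=0 W=0
Car 3 crosses at step 5

5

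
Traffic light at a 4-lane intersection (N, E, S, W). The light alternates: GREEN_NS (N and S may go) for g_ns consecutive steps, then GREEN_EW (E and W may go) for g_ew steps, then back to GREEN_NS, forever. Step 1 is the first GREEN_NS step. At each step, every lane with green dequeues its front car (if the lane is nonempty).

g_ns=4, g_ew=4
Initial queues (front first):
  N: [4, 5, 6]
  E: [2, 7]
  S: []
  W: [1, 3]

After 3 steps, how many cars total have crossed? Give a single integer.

Step 1 [NS]: N:car4-GO,E:wait,S:empty,W:wait | queues: N=2 E=2 S=0 W=2
Step 2 [NS]: N:car5-GO,E:wait,S:empty,W:wait | queues: N=1 E=2 S=0 W=2
Step 3 [NS]: N:car6-GO,E:wait,S:empty,W:wait | queues: N=0 E=2 S=0 W=2
Cars crossed by step 3: 3

Answer: 3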